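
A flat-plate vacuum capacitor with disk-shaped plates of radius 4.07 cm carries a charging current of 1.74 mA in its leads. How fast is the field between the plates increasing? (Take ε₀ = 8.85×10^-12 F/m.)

By continuity, I_d in the gap equals the 1.74 mA flowing in the wire.
Then dE/dt = I_d/(ε₀A) = 3.78×10^10 V/(m·s).

3.78×10^10 V/(m·s)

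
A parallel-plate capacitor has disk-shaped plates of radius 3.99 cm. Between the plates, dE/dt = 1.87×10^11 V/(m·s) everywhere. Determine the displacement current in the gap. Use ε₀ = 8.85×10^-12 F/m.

With a uniform field, Φ_E = EA, so I_d = ε₀ A dE/dt = 8.28×10^-3 A.

8.28×10^-3 A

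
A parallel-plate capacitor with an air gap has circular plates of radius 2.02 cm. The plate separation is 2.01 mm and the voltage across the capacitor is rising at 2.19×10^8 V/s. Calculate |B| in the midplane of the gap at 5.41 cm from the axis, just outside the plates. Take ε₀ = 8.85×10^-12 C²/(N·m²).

4.57×10^-9 T

dE/dt = (dV/dt)/d = 1.090×10^11 V/(m·s); I_d = ε₀(πR²)(dE/dt) = (8.85×10^-12)(1.282×10^-3)(1.090×10^11) = 1.237×10^-3 A.
For r ≥ R the full I_d is enclosed: B = μ₀ I_d/(2πr) = (4π×10^-7)(1.237×10^-3)/(2π·0.0541) = 4.57×10^-9 T.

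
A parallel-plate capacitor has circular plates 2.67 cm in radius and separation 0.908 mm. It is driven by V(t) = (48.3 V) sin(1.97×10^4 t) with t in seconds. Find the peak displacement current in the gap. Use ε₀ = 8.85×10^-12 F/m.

2.08×10^-5 A

(dE/dt)_max = V₀ω/d = 1.048×10^9 V/(m·s); ω = 1.97×10^4 rad/s.
I_d,max = ε₀ A (dE/dt)_max = (8.85×10^-12)(2.240×10^-3)(1.048×10^9) = 2.08×10^-5 A.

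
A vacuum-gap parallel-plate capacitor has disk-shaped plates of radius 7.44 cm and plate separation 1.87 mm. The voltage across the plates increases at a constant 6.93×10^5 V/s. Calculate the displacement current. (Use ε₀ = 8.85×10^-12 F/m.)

The field between the plates is E = V/d, so dE/dt = (6.93×10^5)/(1.87×10^-3 m) = 3.706×10^8 V/(m·s).
I_d = ε₀ A (dE/dt) = (8.85×10^-12)(0.01739)(3.706×10^8) = 5.70×10^-5 A.

5.70×10^-5 A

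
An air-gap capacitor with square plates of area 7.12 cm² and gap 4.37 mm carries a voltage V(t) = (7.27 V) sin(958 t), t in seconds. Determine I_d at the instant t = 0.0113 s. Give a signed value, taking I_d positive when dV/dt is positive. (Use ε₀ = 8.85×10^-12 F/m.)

-1.70×10^-9 A

C = ε₀A/d = (8.85×10^-12)(7.12×10^-4)/(4.37×10^-3) = 1.442×10^-12 F. dV/dt = V₀ω·cos(ωt); at ωt = 10.8254 rad this factor is -0.1694.
I_d = C dV/dt = (1.442×10^-12)(7.27)(958)(-0.1694) = -1.70×10^-9 A.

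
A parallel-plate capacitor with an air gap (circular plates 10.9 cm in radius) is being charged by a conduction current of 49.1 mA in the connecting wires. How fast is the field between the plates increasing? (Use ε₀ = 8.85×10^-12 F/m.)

The displacement current between the plates equals the conduction current, I_d = 49.1 mA.
Since I_d = ε₀ A dE/dt, dE/dt = I_d/(ε₀A) = (0.0491)/((8.85×10^-12)(0.03733)) = 1.49×10^11 V/(m·s).

1.49×10^11 V/(m·s)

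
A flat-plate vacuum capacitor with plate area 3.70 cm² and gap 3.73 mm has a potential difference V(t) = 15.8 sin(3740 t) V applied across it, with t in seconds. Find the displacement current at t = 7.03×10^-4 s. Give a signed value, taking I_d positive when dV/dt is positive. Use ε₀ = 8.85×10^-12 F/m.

dV/dt = (15.8)(3740)·cos(2.62922) = -5.150×10^4 V/s.
I_d = C dV/dt with C = ε₀A/d = (8.85×10^-12)(3.70×10^-4)/(3.73×10^-3) = 8.779×10^-13 F, so I_d = (8.779×10^-13)(-5.150×10^4) = -4.52×10^-8 A.

-4.52×10^-8 A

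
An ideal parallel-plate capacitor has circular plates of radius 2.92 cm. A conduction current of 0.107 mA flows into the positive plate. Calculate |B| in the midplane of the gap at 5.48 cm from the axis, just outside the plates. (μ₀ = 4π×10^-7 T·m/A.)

3.91×10^-10 T

By continuity the displacement current in the gap matches the conduction current: I_d = 1.07×10^-4 A.
For r ≥ R the full I_d is enclosed: B = μ₀ I_d/(2πr) = (4π×10^-7)(1.07×10^-4)/(2π·0.0548) = 3.91×10^-10 T.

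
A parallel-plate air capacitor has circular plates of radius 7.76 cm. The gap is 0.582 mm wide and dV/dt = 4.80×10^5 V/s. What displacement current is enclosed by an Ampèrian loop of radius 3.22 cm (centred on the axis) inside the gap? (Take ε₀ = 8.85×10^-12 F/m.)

2.38×10^-5 A

dE/dt = (dV/dt)/d = 8.247×10^8 V/(m·s); I_d = ε₀(πR²)(dE/dt) = (8.85×10^-12)(0.01892)(8.247×10^8) = 1.381×10^-4 A.
Since J_d is uniform, the enclosed fraction is (r/R)² = 0.1722, giving I_d,enc = 2.38×10^-5 A.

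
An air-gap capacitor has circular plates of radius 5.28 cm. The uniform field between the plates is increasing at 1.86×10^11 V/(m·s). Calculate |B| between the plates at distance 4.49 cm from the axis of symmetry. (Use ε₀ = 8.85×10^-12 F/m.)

Through the whole plate area (πR² = 8.758×10^-3 m²), I_d = ε₀ πR² dE/dt = 0.01442 A.
An Ampèrian loop of radius r encloses a fraction (r/R)² of I_d. Then B·2πr = μ₀ I_d (r/R)², giving B = μ₀ I_d r/(2πR²) = 4.64×10^-8 T.

4.64×10^-8 T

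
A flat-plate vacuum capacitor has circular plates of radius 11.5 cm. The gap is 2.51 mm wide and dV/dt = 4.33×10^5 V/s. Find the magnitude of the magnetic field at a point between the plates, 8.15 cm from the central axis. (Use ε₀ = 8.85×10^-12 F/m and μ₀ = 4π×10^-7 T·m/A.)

7.82×10^-11 T

With E = V/d, dE/dt = 1.725×10^8 V/(m·s) and πR² = 0.04155 m², giving I_d = ε₀ πR² dE/dt = 6.343×10^-5 A.
For r < R the Ampère–Maxwell law gives B(2πr) = μ₀ I_d (r²/R²), so B = μ₀ I_d r/(2πR²) = (4π×10^-7)(6.343×10^-5)(0.0815)/(2π·0.115²) = 7.82×10^-11 T.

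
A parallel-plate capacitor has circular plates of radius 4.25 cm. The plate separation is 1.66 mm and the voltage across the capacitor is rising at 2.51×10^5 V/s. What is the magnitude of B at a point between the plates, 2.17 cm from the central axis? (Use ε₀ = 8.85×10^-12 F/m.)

1.82×10^-11 T

With E = V/d, dE/dt = 1.512×10^8 V/(m·s) and πR² = 5.675×10^-3 m², giving I_d = ε₀ πR² dE/dt = 7.594×10^-6 A.
∮B·dl = μ₀ I_d,enc with I_d,enc = I_d r²/R² = 1.980×10^-6 A; so B = μ₀ I_d,enc/(2πr) = 1.82×10^-11 T.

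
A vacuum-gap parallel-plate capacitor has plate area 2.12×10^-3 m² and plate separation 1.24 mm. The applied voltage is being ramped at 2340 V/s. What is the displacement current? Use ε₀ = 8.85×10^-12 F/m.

3.54×10^-8 A

E = V/d so dE/dt = (dV/dt)/d = 1.887×10^6 V/(m·s), and I_d = ε₀ A dE/dt = (8.85×10^-12)(2.12×10^-3)(1.887×10^6) = 3.54×10^-8 A.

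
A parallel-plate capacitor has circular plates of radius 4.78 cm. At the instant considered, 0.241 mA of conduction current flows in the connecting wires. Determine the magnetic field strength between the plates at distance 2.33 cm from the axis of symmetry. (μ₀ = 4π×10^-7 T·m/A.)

Between the plates the displacement current equals the wire current: I_d = 0.241 mA = 2.41×10^-4 A.
∮B·dl = μ₀ I_d,enc with I_d,enc = I_d r²/R² = 5.726×10^-5 A; so B = μ₀ I_d,enc/(2πr) = 4.92×10^-10 T.

4.92×10^-10 T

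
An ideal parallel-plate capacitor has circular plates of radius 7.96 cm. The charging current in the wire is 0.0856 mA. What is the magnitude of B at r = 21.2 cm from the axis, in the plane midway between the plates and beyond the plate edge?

8.08×10^-11 T

Between the plates the displacement current equals the wire current: I_d = 0.0856 mA = 8.56×10^-5 A.
Outside the plates the loop encloses all of I_d, so B·2πr = μ₀ I_d and B = 8.08×10^-11 T.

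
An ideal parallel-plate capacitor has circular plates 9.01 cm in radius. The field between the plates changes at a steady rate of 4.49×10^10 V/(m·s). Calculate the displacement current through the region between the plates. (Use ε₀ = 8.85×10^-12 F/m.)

0.0101 A

The displacement current is ε₀ times dΦ_E/dt = ε₀ A dE/dt = (8.85×10^-12)(0.02550)(4.49×10^10) = 0.0101 A.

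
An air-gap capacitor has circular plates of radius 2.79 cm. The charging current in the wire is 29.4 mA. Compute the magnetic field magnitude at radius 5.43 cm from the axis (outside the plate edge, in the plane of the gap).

By continuity the displacement current in the gap matches the conduction current: I_d = 0.0294 A.
For r ≥ R the full I_d is enclosed: B = μ₀ I_d/(2πr) = (4π×10^-7)(0.0294)/(2π·0.0543) = 1.08×10^-7 T.

1.08×10^-7 T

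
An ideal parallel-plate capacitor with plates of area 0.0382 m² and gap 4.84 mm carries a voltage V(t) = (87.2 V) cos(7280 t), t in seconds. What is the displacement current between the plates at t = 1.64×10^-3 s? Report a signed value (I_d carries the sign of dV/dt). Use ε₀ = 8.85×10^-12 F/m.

2.60×10^-5 A

dE/dt = (V₀ω/d)·−sin(ωt) with ωt = 11.9392 rad: (87.2)(7280)(0.5869)/(4.84×10^-3) = 7.698×10^7 V/(m·s).
I_d = ε₀ A dE/dt = (8.85×10^-12)(0.0382)(7.698×10^7) = 2.60×10^-5 A.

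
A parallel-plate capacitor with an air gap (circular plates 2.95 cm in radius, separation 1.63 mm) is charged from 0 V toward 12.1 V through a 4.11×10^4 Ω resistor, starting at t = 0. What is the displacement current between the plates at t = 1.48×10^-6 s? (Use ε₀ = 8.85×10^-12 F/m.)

With C = ε₀A/d = (8.85×10^-12)(2.734×10^-3)/(1.63×10^-3) = 1.484×10^-11 F, the time constant is τ = RC = 6.099×10^-7 s, so t/τ = 2.427 and e^(−t/τ) = 0.08830.
I_d = I_cond = (V₀/R) e^(−t/τ) = (2.944×10^-4)(0.08830) = 2.60×10^-5 A.

2.60×10^-5 A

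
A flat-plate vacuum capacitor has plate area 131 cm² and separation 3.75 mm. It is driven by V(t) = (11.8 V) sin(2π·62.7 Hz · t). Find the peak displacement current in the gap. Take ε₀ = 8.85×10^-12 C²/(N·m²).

1.44×10^-7 A

C = ε₀A/d = (8.85×10^-12)(0.0131)/(3.75×10^-3) = 3.092×10^-11 F; ω = 2πf = 394.0 rad/s.
I_d = C dV/dt, so |I_d|_max = C V₀ ω = (3.092×10^-11)(11.8)(394.0) = 1.44×10^-7 A.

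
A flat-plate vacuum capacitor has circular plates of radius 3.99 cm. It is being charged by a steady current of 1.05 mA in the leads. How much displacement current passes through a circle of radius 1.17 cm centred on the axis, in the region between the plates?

Between the plates the displacement current equals the wire current: I_d = 1.05 mA = 1.05×10^-3 A.
Since J_d is uniform, the enclosed fraction is (r/R)² = 0.08599, giving I_d,enc = 9.03×10^-5 A.

9.03×10^-5 A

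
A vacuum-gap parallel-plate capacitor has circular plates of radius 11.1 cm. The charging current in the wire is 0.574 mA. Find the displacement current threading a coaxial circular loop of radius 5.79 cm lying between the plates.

1.56×10^-4 A

By continuity the displacement current in the gap matches the conduction current: I_d = 5.74×10^-4 A.
Since J_d is uniform, the enclosed fraction is (r/R)² = 0.2721, giving I_d,enc = 1.56×10^-4 A.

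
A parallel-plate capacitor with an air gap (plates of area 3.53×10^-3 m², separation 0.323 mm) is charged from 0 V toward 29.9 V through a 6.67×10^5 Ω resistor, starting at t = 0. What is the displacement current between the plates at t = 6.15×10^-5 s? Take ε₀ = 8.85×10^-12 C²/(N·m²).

With C = ε₀A/d = (8.85×10^-12)(3.53×10^-3)/(3.23×10^-4) = 9.672×10^-11 F, the time constant is τ = RC = 6.451×10^-5 s, so t/τ = 0.9533 and e^(−t/τ) = 0.3855.
I_d = I_cond = (V₀/R) e^(−t/τ) = (4.483×10^-5)(0.3855) = 1.73×10^-5 A.

1.73×10^-5 A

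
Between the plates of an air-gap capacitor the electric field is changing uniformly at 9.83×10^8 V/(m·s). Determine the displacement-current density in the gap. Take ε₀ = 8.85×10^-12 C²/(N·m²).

The displacement-current density is ε₀ ∂E/∂t = (8.85×10^-12)(9.83×10^8) = 8.70×10^-3 A/m².

8.70×10^-3 A/m²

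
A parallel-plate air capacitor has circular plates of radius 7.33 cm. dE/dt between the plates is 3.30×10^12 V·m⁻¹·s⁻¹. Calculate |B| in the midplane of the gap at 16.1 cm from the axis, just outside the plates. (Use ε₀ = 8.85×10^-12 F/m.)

6.12×10^-7 T

I_d = ε₀ dΦ_E/dt = ε₀ πR² (dE/dt) = (8.85×10^-12)(0.01688)(3.30×10^12) = 0.4930 A through the full plate area.
Outside the plates the loop encloses all of I_d, so B·2πr = μ₀ I_d and B = 6.12×10^-7 T.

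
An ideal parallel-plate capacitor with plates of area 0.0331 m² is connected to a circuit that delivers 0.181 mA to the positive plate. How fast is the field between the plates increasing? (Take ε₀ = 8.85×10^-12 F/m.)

The displacement current between the plates equals the conduction current, I_d = 0.181 mA.
Then dE/dt = I_d/(ε₀A) = 6.18×10^8 V/(m·s).

6.18×10^8 V/(m·s)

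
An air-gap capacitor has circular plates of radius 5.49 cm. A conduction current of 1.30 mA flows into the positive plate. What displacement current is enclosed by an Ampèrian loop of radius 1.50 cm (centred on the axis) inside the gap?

Between the plates the displacement current equals the wire current: I_d = 1.30 mA = 1.30×10^-3 A.
Since J_d is uniform, the enclosed fraction is (r/R)² = 0.07465, giving I_d,enc = 9.70×10^-5 A.

9.70×10^-5 A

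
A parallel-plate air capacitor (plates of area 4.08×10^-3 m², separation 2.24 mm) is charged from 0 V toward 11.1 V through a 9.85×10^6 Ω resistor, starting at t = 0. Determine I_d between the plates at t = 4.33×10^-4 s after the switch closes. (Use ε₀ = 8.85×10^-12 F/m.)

7.37×10^-8 A

C = ε₀A/d = (8.85×10^-12)(4.08×10^-3)/(2.24×10^-3) = 1.612×10^-11 F and τ = RC = 1.588×10^-4 s. I_d in the gap equals the RC charging current.
I_d(t) = (V₀/R) e^(−t/τ) = 1.127×10^-6 · e^(−2.727) = 7.37×10^-8 A.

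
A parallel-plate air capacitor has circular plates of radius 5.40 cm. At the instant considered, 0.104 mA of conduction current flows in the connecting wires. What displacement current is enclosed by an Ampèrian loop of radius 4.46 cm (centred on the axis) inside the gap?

No conduction current crosses the gap, so I_d there equals the 1.04×10^-4 A in the leads.
The field is uniform, so I_d,enc = I_d (r/R)² = (1.04×10^-4)(4.46/5.40)² = 7.09×10^-5 A.

7.09×10^-5 A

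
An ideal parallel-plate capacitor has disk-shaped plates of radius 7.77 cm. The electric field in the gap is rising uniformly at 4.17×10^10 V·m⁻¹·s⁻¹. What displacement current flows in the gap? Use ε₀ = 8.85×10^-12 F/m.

7.00×10^-3 A

The displacement current is ε₀ times dΦ_E/dt = ε₀ A dE/dt = (8.85×10^-12)(0.01897)(4.17×10^10) = 7.00×10^-3 A.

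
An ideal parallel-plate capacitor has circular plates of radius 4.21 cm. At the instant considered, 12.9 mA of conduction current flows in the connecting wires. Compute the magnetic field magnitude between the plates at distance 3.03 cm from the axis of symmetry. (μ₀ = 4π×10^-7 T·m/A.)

By continuity the displacement current in the gap matches the conduction current: I_d = 0.0129 A.
An Ampèrian loop of radius r encloses a fraction (r/R)² of I_d. Then B·2πr = μ₀ I_d (r/R)², giving B = μ₀ I_d r/(2πR²) = 4.41×10^-8 T.

4.41×10^-8 T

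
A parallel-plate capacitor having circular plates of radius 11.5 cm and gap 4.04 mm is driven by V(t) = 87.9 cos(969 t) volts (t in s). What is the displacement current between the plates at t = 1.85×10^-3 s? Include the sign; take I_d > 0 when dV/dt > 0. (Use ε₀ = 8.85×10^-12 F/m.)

dE/dt = (V₀ω/d)·−sin(ωt) with ωt = 1.79265 rad: (87.9)(969)(-0.9755)/(4.04×10^-3) = -2.057×10^7 V/(m·s).
I_d = ε₀ A dE/dt = (8.85×10^-12)(0.04155)(-2.057×10^7) = -7.56×10^-6 A.

-7.56×10^-6 A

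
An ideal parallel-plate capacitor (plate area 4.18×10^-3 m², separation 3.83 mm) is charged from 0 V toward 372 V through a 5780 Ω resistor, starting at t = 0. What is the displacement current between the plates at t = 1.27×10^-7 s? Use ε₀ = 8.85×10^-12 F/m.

C = ε₀A/d = (8.85×10^-12)(4.18×10^-3)/(3.83×10^-3) = 9.659×10^-12 F, so τ = RC = 5.583×10^-8 s.
The conduction current is I(t) = (V₀/R) e^(−t/τ), and the displacement current between the plates equals it.
t/τ = 2.275; I_d = (372/5780) · e^(−2.275) = (0.06436)(0.1028) = 6.62×10^-3 A.

6.62×10^-3 A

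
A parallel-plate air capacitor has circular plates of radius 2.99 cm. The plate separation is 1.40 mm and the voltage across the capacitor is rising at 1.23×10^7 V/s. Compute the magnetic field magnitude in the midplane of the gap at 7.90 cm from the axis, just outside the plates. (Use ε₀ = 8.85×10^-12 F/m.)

5.53×10^-10 T

dE/dt = (dV/dt)/d = 8.786×10^9 V/(m·s); I_d = ε₀(πR²)(dE/dt) = (8.85×10^-12)(2.809×10^-3)(8.786×10^9) = 2.184×10^-4 A.
With r > R the enclosed displacement current is the full I_d; B = μ₀ I_d / (2πr) = 5.53×10^-10 T.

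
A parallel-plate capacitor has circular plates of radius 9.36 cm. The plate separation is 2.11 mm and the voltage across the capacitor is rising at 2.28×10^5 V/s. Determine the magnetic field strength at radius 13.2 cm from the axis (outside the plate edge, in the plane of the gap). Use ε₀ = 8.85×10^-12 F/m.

3.99×10^-11 T

With E = V/d, dE/dt = 1.081×10^8 V/(m·s) and πR² = 0.02752 m², giving I_d = ε₀ πR² dE/dt = 2.633×10^-5 A.
For r ≥ R the full I_d is enclosed: B = μ₀ I_d/(2πr) = (4π×10^-7)(2.633×10^-5)/(2π·0.132) = 3.99×10^-11 T.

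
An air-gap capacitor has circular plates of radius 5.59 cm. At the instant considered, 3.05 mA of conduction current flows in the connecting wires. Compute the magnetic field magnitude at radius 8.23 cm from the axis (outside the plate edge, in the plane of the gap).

By continuity the displacement current in the gap matches the conduction current: I_d = 3.05×10^-3 A.
For r ≥ R the full I_d is enclosed: B = μ₀ I_d/(2πr) = (4π×10^-7)(3.05×10^-3)/(2π·0.0823) = 7.41×10^-9 T.

7.41×10^-9 T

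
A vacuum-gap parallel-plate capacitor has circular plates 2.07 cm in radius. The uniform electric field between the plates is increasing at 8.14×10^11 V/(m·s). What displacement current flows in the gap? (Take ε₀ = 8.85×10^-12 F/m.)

I_d = ε₀ A (dE/dt) = (8.85×10^-12)(1.346×10^-3 m²)(8.14×10^11) = 9.70×10^-3 A.

9.70×10^-3 A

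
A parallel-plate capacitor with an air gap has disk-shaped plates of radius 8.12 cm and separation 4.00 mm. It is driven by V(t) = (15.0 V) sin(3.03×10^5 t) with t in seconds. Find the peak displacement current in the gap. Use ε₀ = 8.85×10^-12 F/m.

(dE/dt)_max = V₀ω/d = 1.136×10^9 V/(m·s); ω = 3.03×10^5 rad/s.
I_d,max = ε₀ A (dE/dt)_max = (8.85×10^-12)(0.02071)(1.136×10^9) = 2.08×10^-4 A.

2.08×10^-4 A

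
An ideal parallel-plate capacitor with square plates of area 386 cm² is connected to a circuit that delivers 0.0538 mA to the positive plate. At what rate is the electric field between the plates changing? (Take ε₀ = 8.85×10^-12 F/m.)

The displacement current between the plates equals the conduction current, I_d = 0.0538 mA.
Then dE/dt = I_d/(ε₀A) = 1.57×10^8 V/(m·s).

1.57×10^8 V/(m·s)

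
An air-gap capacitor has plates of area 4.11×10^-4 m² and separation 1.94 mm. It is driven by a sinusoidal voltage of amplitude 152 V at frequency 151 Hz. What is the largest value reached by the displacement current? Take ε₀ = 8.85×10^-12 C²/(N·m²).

2.70×10^-7 A

The displacement current equals the conduction current C dV/dt, which peaks at C V₀ ω.
With C = ε₀A/d = (8.85×10^-12)(4.11×10^-4)/(1.94×10^-3) = 1.875×10^-12 F and ω = 2πf = 948.8 rad/s, I_d,max = (1.875×10^-12)(152)(948.8) = 2.70×10^-7 A.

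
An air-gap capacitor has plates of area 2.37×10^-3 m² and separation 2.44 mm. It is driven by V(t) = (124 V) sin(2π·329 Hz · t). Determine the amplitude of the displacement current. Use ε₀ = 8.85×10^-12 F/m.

C = ε₀A/d = (8.85×10^-12)(2.37×10^-3)/(2.44×10^-3) = 8.596×10^-12 F; ω = 2πf = 2067 rad/s.
I_d = C dV/dt, so |I_d|_max = C V₀ ω = (8.596×10^-12)(124)(2067) = 2.20×10^-6 A.

2.20×10^-6 A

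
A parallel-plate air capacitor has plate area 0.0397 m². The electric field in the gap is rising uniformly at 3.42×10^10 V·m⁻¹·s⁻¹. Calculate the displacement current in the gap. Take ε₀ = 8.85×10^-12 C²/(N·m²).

The displacement current is ε₀ times dΦ_E/dt = ε₀ A dE/dt = (8.85×10^-12)(0.0397)(3.42×10^10) = 0.0120 A.

0.0120 A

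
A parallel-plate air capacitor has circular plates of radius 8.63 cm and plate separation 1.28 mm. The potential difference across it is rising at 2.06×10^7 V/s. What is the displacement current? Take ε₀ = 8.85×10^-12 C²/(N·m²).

3.33×10^-3 A

E = V/d so dE/dt = (dV/dt)/d = 1.609×10^10 V/(m·s), and I_d = ε₀ A dE/dt = (8.85×10^-12)(0.02340)(1.609×10^10) = 3.33×10^-3 A.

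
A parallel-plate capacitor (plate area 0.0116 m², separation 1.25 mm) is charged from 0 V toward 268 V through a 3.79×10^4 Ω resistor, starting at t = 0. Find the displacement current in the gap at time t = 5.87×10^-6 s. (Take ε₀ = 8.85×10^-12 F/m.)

1.07×10^-3 A

With C = ε₀A/d = (8.85×10^-12)(0.0116)/(1.25×10^-3) = 8.213×10^-11 F, the time constant is τ = RC = 3.113×10^-6 s, so t/τ = 1.886 and e^(−t/τ) = 0.1517.
I_d = I_cond = (V₀/R) e^(−t/τ) = (7.071×10^-3)(0.1517) = 1.07×10^-3 A.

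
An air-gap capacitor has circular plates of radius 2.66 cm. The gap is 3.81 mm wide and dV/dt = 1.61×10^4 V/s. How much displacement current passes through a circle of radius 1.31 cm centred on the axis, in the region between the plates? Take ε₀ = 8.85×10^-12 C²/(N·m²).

2.02×10^-8 A

dE/dt = (dV/dt)/d = 4.226×10^6 V/(m·s); I_d = ε₀(πR²)(dE/dt) = (8.85×10^-12)(2.223×10^-3)(4.226×10^6) = 8.314×10^-8 A.
Through an area πr² the displacement current is I_d·(πr²/πR²) = I_d (r/R)² = 2.02×10^-8 A.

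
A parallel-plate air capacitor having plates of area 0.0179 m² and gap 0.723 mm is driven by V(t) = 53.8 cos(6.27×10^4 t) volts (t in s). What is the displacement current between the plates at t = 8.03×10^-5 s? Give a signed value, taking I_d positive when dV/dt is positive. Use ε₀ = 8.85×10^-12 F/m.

dV/dt = (53.8)(6.27×10^4)·−sin(5.03481) = 3.199×10^6 V/s.
I_d = C dV/dt with C = ε₀A/d = (8.85×10^-12)(0.0179)/(7.23×10^-4) = 2.191×10^-10 F, so I_d = (2.191×10^-10)(3.199×10^6) = 7.01×10^-4 A.

7.01×10^-4 A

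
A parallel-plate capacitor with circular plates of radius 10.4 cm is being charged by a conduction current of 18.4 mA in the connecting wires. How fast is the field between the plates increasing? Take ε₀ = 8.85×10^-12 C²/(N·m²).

By continuity, I_d in the gap equals the 18.4 mA flowing in the wire.
Since I_d = ε₀ A dE/dt, dE/dt = I_d/(ε₀A) = (0.0184)/((8.85×10^-12)(0.03398)) = 6.12×10^10 V/(m·s).

6.12×10^10 V/(m·s)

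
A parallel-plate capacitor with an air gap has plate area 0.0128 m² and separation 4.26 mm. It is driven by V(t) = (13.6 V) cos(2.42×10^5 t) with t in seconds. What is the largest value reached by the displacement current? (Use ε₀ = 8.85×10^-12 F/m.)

The displacement current equals the conduction current C dV/dt, which peaks at C V₀ ω.
With C = ε₀A/d = (8.85×10^-12)(0.0128)/(4.26×10^-3) = 2.659×10^-11 F and ω = 2.42×10^5 rad/s, I_d,max = (2.659×10^-11)(13.6)(2.42×10^5) = 8.75×10^-5 A.

8.75×10^-5 A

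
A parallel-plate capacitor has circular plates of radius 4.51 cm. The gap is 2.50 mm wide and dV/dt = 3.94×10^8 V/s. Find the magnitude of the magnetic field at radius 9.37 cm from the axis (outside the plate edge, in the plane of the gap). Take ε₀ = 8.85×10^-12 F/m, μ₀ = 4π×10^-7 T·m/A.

1.90×10^-8 T

dE/dt = (dV/dt)/d = 1.576×10^11 V/(m·s); I_d = ε₀(πR²)(dE/dt) = (8.85×10^-12)(6.390×10^-3)(1.576×10^11) = 8.913×10^-3 A.
With r > R the enclosed displacement current is the full I_d; B = μ₀ I_d / (2πr) = 1.90×10^-8 T.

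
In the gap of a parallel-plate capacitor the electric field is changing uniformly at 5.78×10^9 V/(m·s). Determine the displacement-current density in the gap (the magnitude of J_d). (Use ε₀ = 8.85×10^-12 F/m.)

The displacement-current density is ε₀ ∂E/∂t = (8.85×10^-12)(5.78×10^9) = 0.0512 A/m².

0.0512 A/m²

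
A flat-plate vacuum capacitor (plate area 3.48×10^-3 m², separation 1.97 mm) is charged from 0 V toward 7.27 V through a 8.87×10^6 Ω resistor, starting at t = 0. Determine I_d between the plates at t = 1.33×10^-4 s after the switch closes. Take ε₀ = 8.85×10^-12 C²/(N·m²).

With C = ε₀A/d = (8.85×10^-12)(3.48×10^-3)/(1.97×10^-3) = 1.563×10^-11 F, the time constant is τ = RC = 1.386×10^-4 s, so t/τ = 0.9596 and e^(−t/τ) = 0.3830.
I_d = I_cond = (V₀/R) e^(−t/τ) = (8.196×10^-7)(0.3830) = 3.14×10^-7 A.

3.14×10^-7 A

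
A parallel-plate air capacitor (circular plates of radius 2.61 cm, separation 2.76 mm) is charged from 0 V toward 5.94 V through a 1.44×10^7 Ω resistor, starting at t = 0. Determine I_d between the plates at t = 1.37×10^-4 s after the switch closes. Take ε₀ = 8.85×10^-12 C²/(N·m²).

1.03×10^-7 A

With C = ε₀A/d = (8.85×10^-12)(2.140×10^-3)/(2.76×10^-3) = 6.862×10^-12 F, the time constant is τ = RC = 9.881×10^-5 s, so t/τ = 1.386 and e^(−t/τ) = 0.2501.
I_d = I_cond = (V₀/R) e^(−t/τ) = (4.125×10^-7)(0.2501) = 1.03×10^-7 A.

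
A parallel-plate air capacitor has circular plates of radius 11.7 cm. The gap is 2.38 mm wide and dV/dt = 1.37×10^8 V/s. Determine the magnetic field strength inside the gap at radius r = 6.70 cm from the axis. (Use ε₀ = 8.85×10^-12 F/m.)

2.14×10^-8 T

I_d = C dV/dt with C = ε₀πR²/d = 1.599×10^-10 F, so I_d = (1.599×10^-10)(1.37×10^8) = 0.02191 A.
∮B·dl = μ₀ I_d,enc with I_d,enc = I_d r²/R² = 7.185×10^-3 A; so B = μ₀ I_d,enc/(2πr) = 2.14×10^-8 T.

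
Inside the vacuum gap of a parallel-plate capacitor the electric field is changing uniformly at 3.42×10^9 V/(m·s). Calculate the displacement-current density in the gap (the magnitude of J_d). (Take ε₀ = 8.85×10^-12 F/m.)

0.0303 A/m²

J_d = ε₀ dE/dt = (8.85×10^-12)(3.42×10^9) = 0.0303 A/m².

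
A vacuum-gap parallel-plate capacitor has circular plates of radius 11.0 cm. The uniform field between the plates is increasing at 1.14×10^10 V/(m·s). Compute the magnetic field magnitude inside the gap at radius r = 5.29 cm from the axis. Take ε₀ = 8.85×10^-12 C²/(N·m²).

3.35×10^-9 T

I_d = ε₀ dΦ_E/dt = ε₀ πR² (dE/dt) = (8.85×10^-12)(0.03801)(1.14×10^10) = 3.835×10^-3 A through the full plate area.
An Ampèrian loop of radius r encloses a fraction (r/R)² of I_d. Then B·2πr = μ₀ I_d (r/R)², giving B = μ₀ I_d r/(2πR²) = 3.35×10^-9 T.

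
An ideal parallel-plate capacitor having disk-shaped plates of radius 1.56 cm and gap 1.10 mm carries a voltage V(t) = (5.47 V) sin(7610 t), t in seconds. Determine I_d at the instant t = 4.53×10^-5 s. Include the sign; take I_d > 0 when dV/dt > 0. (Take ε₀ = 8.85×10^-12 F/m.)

C = ε₀A/d = (8.85×10^-12)(7.645×10^-4)/(1.10×10^-3) = 6.151×10^-12 F. dV/dt = V₀ω·cos(ωt); at ωt = 0.344733 rad this factor is 0.9412.
I_d = C dV/dt = (6.151×10^-12)(5.47)(7610)(0.9412) = 2.41×10^-7 A.

2.41×10^-7 A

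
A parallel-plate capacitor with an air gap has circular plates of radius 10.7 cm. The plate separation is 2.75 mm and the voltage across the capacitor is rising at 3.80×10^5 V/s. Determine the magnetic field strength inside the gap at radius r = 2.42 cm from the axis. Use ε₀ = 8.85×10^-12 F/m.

With E = V/d, dE/dt = 1.382×10^8 V/(m·s) and πR² = 0.03597 m², giving I_d = ε₀ πR² dE/dt = 4.399×10^-5 A.
An Ampèrian loop of radius r encloses a fraction (r/R)² of I_d. Then B·2πr = μ₀ I_d (r/R)², giving B = μ₀ I_d r/(2πR²) = 1.86×10^-11 T.

1.86×10^-11 T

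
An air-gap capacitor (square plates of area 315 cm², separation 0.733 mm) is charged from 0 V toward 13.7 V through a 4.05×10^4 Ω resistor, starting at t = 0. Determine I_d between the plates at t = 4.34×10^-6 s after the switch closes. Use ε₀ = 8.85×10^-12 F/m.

2.55×10^-4 A

C = ε₀A/d = (8.85×10^-12)(0.0315)/(7.33×10^-4) = 3.803×10^-10 F, so τ = RC = 1.540×10^-5 s.
The conduction current is I(t) = (V₀/R) e^(−t/τ), and the displacement current between the plates equals it.
t/τ = 0.2818; I_d = (13.7/4.05×10^4) · e^(−0.2818) = (3.383×10^-4)(0.7544) = 2.55×10^-4 A.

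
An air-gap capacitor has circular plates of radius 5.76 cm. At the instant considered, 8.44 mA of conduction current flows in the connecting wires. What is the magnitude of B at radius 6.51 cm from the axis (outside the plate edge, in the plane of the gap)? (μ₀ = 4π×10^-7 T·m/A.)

No conduction current crosses the gap, so I_d there equals the 8.44×10^-3 A in the leads.
Outside the plates the loop encloses all of I_d, so B·2πr = μ₀ I_d and B = 2.59×10^-8 T.

2.59×10^-8 T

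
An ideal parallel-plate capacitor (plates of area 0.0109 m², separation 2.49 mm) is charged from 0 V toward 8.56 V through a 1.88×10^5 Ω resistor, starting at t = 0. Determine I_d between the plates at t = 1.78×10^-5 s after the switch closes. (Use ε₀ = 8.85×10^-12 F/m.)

With C = ε₀A/d = (8.85×10^-12)(0.0109)/(2.49×10^-3) = 3.874×10^-11 F, the time constant is τ = RC = 7.283×10^-6 s, so t/τ = 2.444 and e^(−t/τ) = 0.08681.
I_d = I_cond = (V₀/R) e^(−t/τ) = (4.553×10^-5)(0.08681) = 3.95×10^-6 A.

3.95×10^-6 A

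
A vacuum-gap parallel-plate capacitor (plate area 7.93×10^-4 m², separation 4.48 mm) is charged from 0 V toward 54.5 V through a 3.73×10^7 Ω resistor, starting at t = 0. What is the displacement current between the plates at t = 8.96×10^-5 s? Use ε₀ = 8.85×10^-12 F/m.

C = ε₀A/d = (8.85×10^-12)(7.93×10^-4)/(4.48×10^-3) = 1.567×10^-12 F and τ = RC = 5.845×10^-5 s. I_d in the gap equals the RC charging current.
I_d(t) = (V₀/R) e^(−t/τ) = 1.461×10^-6 · e^(−1.533) = 3.15×10^-7 A.

3.15×10^-7 A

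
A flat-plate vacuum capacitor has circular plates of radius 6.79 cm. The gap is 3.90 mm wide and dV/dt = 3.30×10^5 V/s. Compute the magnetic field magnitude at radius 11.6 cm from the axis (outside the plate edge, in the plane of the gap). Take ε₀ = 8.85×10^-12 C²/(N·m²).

1.87×10^-11 T

I_d = C dV/dt with C = ε₀πR²/d = 3.286×10^-11 F, so I_d = (3.286×10^-11)(3.30×10^5) = 1.084×10^-5 A.
For r ≥ R the full I_d is enclosed: B = μ₀ I_d/(2πr) = (4π×10^-7)(1.084×10^-5)/(2π·0.116) = 1.87×10^-11 T.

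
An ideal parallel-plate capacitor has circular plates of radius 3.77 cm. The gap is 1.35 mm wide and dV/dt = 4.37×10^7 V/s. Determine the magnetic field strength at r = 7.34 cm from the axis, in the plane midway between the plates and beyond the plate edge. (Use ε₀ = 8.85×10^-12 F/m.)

With E = V/d, dE/dt = 3.237×10^10 V/(m·s) and πR² = 4.465×10^-3 m², giving I_d = ε₀ πR² dE/dt = 1.279×10^-3 A.
With r > R the enclosed displacement current is the full I_d; B = μ₀ I_d / (2πr) = 3.49×10^-9 T.

3.49×10^-9 T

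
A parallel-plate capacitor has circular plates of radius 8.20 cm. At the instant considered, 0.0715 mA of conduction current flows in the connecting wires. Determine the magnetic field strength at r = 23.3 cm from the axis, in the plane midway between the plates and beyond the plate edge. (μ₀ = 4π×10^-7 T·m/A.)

Between the plates the displacement current equals the wire current: I_d = 0.0715 mA = 7.15×10^-5 A.
With r > R the enclosed displacement current is the full I_d; B = μ₀ I_d / (2πr) = 6.14×10^-11 T.

6.14×10^-11 T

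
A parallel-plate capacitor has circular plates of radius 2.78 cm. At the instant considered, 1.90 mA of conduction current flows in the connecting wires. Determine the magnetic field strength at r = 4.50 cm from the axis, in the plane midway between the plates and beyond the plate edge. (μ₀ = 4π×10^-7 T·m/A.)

By continuity the displacement current in the gap matches the conduction current: I_d = 1.90×10^-3 A.
With r > R the enclosed displacement current is the full I_d; B = μ₀ I_d / (2πr) = 8.44×10^-9 T.

8.44×10^-9 T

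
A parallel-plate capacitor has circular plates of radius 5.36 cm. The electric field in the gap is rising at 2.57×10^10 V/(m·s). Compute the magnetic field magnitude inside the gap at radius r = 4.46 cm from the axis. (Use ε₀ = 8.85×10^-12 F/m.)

Total displacement current: I_d = ε₀(πR²)(dE/dt) = (8.85×10^-12)(9.026×10^-3)(2.57×10^10) = 2.053×10^-3 A.
For r < R the Ampère–Maxwell law gives B(2πr) = μ₀ I_d (r²/R²), so B = μ₀ I_d r/(2πR²) = (4π×10^-7)(2.053×10^-3)(0.0446)/(2π·0.0536²) = 6.37×10^-9 T.

6.37×10^-9 T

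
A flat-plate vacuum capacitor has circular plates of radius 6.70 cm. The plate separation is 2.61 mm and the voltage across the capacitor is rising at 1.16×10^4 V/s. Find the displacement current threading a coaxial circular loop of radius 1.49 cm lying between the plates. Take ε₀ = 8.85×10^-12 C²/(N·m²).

2.74×10^-8 A

I_d = C dV/dt with C = ε₀πR²/d = 4.781×10^-11 F, so I_d = (4.781×10^-11)(1.16×10^4) = 5.546×10^-7 A.
The field is uniform, so I_d,enc = I_d (r/R)² = (5.546×10^-7)(1.49/6.70)² = 2.74×10^-8 A.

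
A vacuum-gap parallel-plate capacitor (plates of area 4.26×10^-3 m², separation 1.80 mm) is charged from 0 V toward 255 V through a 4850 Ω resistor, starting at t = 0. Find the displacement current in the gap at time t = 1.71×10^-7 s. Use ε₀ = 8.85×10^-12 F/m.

9.77×10^-3 A

C = ε₀A/d = (8.85×10^-12)(4.26×10^-3)/(1.80×10^-3) = 2.095×10^-11 F, so τ = RC = 1.016×10^-7 s.
The conduction current is I(t) = (V₀/R) e^(−t/τ), and the displacement current between the plates equals it.
t/τ = 1.683; I_d = (255/4850) · e^(−1.683) = (0.05258)(0.1858) = 9.77×10^-3 A.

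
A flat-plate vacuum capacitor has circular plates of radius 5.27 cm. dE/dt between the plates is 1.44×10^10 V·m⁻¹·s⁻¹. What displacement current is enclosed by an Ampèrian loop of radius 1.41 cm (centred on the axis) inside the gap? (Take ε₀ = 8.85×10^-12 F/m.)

7.96×10^-5 A

Total displacement current: I_d = ε₀(πR²)(dE/dt) = (8.85×10^-12)(8.725×10^-3)(1.44×10^10) = 1.112×10^-3 A.
Through an area πr² the displacement current is I_d·(πr²/πR²) = I_d (r/R)² = 7.96×10^-5 A.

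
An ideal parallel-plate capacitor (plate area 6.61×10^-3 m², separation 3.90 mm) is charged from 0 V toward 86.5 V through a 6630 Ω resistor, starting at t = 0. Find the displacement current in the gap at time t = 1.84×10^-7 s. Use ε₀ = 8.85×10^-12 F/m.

With C = ε₀A/d = (8.85×10^-12)(6.61×10^-3)/(3.90×10^-3) = 1.500×10^-11 F, the time constant is τ = RC = 9.945×10^-8 s, so t/τ = 1.850 and e^(−t/τ) = 0.1572.
I_d = I_cond = (V₀/R) e^(−t/τ) = (0.01305)(0.1572) = 2.05×10^-3 A.

2.05×10^-3 A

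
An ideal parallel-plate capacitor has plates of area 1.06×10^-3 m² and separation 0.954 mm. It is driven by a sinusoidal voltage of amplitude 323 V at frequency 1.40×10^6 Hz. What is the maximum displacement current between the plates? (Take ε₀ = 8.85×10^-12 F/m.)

(dE/dt)_max = V₀ω/d = 2.978×10^12 V/(m·s); ω = 2πf = 8.796×10^6 rad/s.
I_d,max = ε₀ A (dE/dt)_max = (8.85×10^-12)(1.06×10^-3)(2.978×10^12) = 0.0279 A.

0.0279 A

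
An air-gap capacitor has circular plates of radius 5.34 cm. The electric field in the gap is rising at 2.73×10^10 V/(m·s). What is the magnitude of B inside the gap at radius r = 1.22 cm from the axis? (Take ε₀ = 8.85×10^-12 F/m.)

1.85×10^-9 T

I_d = ε₀ dΦ_E/dt = ε₀ πR² (dE/dt) = (8.85×10^-12)(8.958×10^-3)(2.73×10^10) = 2.164×10^-3 A through the full plate area.
An Ampèrian loop of radius r encloses a fraction (r/R)² of I_d. Then B·2πr = μ₀ I_d (r/R)², giving B = μ₀ I_d r/(2πR²) = 1.85×10^-9 T.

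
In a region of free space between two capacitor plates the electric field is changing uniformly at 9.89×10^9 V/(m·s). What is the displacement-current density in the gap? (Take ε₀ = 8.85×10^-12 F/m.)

0.0875 A/m²

The displacement-current density is ε₀ ∂E/∂t = (8.85×10^-12)(9.89×10^9) = 0.0875 A/m².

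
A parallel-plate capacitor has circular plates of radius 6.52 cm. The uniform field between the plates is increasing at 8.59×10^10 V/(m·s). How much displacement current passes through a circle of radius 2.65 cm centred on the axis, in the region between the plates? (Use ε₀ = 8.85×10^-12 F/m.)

1.68×10^-3 A

I_d = ε₀ dΦ_E/dt = ε₀ πR² (dE/dt) = (8.85×10^-12)(0.01336)(8.59×10^10) = 0.01016 A through the full plate area.
Since J_d is uniform, the enclosed fraction is (r/R)² = 0.1652, giving I_d,enc = 1.68×10^-3 A.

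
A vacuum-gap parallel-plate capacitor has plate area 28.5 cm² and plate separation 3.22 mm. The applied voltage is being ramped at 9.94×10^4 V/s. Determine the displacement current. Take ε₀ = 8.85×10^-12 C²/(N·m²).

C = ε₀A/d = (8.85×10^-12)(2.85×10^-3)/(3.22×10^-3) = 7.833×10^-12 F.
I_d = C dV/dt = (7.833×10^-12)(9.94×10^4) = 7.79×10^-7 A.

7.79×10^-7 A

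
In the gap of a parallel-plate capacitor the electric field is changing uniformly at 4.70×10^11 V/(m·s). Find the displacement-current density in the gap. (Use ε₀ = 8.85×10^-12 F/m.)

4.16 A/m²

J_d = ε₀ dE/dt = (8.85×10^-12)(4.70×10^11) = 4.16 A/m².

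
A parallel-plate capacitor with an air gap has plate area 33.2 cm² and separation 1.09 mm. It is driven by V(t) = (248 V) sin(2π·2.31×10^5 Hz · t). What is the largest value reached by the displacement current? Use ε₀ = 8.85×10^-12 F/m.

The displacement current equals the conduction current C dV/dt, which peaks at C V₀ ω.
With C = ε₀A/d = (8.85×10^-12)(3.32×10^-3)/(1.09×10^-3) = 2.696×10^-11 F and ω = 2πf = 1.451×10^6 rad/s, I_d,max = (2.696×10^-11)(248)(1.451×10^6) = 9.70×10^-3 A.

9.70×10^-3 A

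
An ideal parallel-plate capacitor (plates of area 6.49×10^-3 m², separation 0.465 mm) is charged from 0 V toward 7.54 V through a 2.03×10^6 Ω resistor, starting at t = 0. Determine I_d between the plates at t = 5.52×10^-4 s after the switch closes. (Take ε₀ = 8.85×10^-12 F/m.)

4.11×10^-7 A

C = ε₀A/d = (8.85×10^-12)(6.49×10^-3)/(4.65×10^-4) = 1.235×10^-10 F and τ = RC = 2.507×10^-4 s. I_d in the gap equals the RC charging current.
I_d(t) = (V₀/R) e^(−t/τ) = 3.714×10^-6 · e^(−2.202) = 4.11×10^-7 A.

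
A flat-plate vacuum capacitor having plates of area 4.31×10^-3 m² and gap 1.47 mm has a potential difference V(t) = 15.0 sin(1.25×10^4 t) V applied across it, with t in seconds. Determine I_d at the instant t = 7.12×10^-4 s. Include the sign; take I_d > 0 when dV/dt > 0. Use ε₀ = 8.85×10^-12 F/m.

-4.21×10^-6 A

dV/dt = (15.0)(1.25×10^4)·cos(8.9) = -1.623×10^5 V/s.
I_d = C dV/dt with C = ε₀A/d = (8.85×10^-12)(4.31×10^-3)/(1.47×10^-3) = 2.595×10^-11 F, so I_d = (2.595×10^-11)(-1.623×10^5) = -4.21×10^-6 A.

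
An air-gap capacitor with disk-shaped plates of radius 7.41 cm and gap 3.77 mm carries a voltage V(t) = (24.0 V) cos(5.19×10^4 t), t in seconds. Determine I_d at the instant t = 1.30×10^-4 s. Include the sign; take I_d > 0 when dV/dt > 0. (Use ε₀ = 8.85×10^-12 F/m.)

C = ε₀A/d = (8.85×10^-12)(0.01725)/(3.77×10^-3) = 4.049×10^-11 F. dV/dt = V₀ω·−sin(ωt); at ωt = 6.747 rad this factor is -0.4474.
I_d = C dV/dt = (4.049×10^-11)(24.0)(5.19×10^4)(-0.4474) = -2.26×10^-5 A.

-2.26×10^-5 A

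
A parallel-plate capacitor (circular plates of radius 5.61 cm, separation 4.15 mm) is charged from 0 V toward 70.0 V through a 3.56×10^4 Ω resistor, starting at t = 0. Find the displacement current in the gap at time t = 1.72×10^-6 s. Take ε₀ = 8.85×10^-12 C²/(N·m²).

C = ε₀A/d = (8.85×10^-12)(9.887×10^-3)/(4.15×10^-3) = 2.108×10^-11 F and τ = RC = 7.504×10^-7 s. I_d in the gap equals the RC charging current.
I_d(t) = (V₀/R) e^(−t/τ) = 1.966×10^-3 · e^(−2.292) = 1.99×10^-4 A.

1.99×10^-4 A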